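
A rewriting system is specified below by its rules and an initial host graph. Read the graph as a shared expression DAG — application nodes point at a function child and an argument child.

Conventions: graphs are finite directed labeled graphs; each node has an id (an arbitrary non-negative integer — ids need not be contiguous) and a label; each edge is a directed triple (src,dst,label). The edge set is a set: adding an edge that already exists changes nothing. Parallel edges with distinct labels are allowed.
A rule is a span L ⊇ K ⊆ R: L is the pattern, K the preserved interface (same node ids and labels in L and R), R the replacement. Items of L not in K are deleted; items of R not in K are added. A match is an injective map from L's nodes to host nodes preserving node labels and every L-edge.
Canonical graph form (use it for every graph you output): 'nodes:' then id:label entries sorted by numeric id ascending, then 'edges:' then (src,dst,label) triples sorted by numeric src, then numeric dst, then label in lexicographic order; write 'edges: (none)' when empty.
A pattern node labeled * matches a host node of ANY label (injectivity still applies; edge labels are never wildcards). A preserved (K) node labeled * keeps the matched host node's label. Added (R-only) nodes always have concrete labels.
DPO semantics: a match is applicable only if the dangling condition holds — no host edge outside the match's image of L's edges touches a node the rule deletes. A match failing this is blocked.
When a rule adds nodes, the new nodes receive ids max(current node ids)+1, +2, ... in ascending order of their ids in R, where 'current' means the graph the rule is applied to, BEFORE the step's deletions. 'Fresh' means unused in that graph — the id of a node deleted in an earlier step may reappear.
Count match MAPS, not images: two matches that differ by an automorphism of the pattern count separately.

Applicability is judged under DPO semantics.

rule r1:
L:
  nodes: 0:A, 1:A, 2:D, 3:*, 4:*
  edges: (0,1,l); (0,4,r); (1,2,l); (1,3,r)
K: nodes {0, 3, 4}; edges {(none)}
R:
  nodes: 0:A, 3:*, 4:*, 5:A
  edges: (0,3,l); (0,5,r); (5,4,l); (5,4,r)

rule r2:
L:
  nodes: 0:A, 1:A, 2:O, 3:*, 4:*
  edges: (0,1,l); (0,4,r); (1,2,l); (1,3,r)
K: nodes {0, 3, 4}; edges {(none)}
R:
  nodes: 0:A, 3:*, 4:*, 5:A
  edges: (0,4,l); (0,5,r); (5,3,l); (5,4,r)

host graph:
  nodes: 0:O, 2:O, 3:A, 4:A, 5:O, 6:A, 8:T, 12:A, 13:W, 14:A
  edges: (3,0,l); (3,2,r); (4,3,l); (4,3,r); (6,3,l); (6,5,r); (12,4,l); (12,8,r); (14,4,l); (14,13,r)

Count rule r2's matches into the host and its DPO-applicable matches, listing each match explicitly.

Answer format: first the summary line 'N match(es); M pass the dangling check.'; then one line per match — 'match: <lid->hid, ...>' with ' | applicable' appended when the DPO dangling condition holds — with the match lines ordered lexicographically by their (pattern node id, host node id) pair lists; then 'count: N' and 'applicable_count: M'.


1 match(es); 0 pass the dangling check.
match: 0->6, 1->3, 2->0, 3->2, 4->5
count: 1
applicable_count: 0


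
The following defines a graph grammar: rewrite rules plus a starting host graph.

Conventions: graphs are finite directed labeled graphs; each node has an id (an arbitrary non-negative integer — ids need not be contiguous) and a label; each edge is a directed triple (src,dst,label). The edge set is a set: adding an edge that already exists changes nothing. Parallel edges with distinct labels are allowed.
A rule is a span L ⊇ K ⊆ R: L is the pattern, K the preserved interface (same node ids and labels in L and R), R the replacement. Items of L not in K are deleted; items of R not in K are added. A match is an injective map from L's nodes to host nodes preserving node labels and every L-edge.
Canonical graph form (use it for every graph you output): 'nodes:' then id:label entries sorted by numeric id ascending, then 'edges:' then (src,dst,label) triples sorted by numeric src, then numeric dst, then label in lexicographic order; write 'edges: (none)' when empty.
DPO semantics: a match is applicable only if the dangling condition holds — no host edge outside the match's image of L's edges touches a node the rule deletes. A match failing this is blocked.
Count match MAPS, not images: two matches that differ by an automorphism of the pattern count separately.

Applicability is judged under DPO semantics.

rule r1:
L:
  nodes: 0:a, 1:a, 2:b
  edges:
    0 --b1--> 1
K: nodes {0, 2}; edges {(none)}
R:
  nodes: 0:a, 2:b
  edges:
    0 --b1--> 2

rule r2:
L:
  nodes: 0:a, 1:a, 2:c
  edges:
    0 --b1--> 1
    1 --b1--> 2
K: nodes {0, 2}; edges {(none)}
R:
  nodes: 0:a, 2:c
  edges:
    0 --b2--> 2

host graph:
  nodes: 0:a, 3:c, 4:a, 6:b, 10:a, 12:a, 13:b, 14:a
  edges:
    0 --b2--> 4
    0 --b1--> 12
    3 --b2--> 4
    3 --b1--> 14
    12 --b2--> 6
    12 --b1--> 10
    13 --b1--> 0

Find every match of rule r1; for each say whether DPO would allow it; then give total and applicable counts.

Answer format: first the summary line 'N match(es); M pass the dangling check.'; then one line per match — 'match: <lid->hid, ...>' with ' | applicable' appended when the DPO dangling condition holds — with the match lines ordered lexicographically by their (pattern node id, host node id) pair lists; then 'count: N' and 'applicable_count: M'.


4 match(es); 2 pass the dangling check.
match: 0->0, 1->12, 2->6
match: 0->0, 1->12, 2->13
match: 0->12, 1->10, 2->6 | applicable
match: 0->12, 1->10, 2->13 | applicable
count: 4
applicable_count: 2


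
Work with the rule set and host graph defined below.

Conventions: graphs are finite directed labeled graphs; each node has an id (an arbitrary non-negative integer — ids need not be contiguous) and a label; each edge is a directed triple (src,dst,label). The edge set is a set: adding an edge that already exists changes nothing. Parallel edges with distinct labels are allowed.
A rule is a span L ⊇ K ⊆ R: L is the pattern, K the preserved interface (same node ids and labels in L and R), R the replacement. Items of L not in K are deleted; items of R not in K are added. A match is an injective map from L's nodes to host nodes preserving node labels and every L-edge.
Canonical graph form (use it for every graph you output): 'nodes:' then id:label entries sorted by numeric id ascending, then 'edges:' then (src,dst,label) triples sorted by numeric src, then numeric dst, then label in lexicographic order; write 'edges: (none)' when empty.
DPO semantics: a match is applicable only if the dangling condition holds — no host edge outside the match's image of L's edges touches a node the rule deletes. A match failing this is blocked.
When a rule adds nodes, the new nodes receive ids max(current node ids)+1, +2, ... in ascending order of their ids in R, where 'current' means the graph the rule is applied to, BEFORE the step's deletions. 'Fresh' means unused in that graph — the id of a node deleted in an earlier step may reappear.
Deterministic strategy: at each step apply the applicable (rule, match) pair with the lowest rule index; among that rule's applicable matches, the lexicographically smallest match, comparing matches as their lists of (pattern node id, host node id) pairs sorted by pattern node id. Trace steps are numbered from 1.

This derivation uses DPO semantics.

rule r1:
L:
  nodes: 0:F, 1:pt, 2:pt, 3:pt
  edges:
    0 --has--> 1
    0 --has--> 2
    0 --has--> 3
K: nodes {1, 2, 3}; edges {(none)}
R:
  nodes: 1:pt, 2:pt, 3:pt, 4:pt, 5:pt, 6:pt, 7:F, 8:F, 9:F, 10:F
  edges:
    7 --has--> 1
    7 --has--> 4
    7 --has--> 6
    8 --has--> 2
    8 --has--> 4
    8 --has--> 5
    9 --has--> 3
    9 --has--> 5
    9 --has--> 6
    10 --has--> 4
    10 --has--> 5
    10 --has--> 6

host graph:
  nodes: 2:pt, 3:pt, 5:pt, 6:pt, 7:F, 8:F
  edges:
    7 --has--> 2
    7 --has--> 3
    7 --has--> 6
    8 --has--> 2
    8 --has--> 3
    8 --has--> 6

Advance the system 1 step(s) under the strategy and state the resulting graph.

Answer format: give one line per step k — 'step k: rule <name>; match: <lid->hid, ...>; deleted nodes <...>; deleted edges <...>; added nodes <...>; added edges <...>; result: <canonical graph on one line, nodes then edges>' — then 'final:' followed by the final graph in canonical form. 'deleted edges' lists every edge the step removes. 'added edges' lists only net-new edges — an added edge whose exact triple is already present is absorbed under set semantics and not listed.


step 1: rule r1; match: 0->7, 1->2, 2->3, 3->6; deleted nodes 7; deleted edges (7,2,has); (7,3,has); (7,6,has); added nodes 9, 10, 11, 12, 13, 14, 15; added edges (12,2,has); (12,9,has); (12,11,has); (13,3,has); (13,9,has); (13,10,has); (14,6,has); (14,10,has); (14,11,has); (15,9,has); (15,10,has); (15,11,has); result: nodes: 2:pt, 3:pt, 5:pt, 6:pt, 8:F, 9:pt, 10:pt, 11:pt, 12:F, 13:F, 14:F, 15:F edges: (8,2,has); (8,3,has); (8,6,has); (12,2,has); (12,9,has); (12,11,has); (13,3,has); (13,9,has); (13,10,has); (14,6,has); (14,10,has); (14,11,has); (15,9,has); (15,10,has); (15,11,has)
final:
nodes: 2:pt, 3:pt, 5:pt, 6:pt, 8:F, 9:pt, 10:pt, 11:pt, 12:F, 13:F, 14:F, 15:F
edges: (8,2,has); (8,3,has); (8,6,has); (12,2,has); (12,9,has); (12,11,has); (13,3,has); (13,9,has); (13,10,has); (14,6,has); (14,10,has); (14,11,has); (15,9,has); (15,10,has); (15,11,has)


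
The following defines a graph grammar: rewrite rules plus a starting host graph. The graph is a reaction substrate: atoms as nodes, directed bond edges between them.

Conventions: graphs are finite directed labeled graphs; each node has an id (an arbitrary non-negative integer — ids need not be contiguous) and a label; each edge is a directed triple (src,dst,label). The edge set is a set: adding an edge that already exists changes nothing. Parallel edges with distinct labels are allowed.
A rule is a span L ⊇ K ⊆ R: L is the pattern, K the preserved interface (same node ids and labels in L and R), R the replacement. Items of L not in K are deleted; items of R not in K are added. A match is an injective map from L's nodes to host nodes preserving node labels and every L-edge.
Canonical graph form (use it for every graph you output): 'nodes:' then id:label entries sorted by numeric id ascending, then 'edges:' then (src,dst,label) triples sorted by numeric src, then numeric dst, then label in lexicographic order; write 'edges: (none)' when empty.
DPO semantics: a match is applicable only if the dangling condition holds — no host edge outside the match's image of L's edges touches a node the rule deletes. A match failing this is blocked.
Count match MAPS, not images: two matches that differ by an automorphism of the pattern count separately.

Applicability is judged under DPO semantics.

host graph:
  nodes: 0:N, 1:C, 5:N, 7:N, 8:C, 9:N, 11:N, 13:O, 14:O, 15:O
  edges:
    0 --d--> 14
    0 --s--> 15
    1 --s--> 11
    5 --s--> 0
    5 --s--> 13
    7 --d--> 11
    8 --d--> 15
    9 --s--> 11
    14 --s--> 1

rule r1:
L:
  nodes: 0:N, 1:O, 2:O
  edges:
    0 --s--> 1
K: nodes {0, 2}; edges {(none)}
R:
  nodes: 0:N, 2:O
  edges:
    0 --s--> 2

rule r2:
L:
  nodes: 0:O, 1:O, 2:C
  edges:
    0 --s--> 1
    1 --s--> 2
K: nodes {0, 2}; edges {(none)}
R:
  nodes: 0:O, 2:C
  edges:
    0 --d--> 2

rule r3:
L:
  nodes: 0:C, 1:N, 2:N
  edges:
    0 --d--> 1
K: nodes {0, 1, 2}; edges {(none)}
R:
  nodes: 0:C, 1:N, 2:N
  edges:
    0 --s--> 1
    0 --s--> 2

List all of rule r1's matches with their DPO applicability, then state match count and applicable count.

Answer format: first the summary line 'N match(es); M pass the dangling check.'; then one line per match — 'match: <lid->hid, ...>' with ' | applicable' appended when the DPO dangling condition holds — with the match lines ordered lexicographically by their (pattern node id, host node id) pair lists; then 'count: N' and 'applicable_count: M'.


4 match(es); 2 pass the dangling check.
match: 0->0, 1->15, 2->13
match: 0->0, 1->15, 2->14
match: 0->5, 1->13, 2->14 | applicable
match: 0->5, 1->13, 2->15 | applicable
count: 4
applicable_count: 2


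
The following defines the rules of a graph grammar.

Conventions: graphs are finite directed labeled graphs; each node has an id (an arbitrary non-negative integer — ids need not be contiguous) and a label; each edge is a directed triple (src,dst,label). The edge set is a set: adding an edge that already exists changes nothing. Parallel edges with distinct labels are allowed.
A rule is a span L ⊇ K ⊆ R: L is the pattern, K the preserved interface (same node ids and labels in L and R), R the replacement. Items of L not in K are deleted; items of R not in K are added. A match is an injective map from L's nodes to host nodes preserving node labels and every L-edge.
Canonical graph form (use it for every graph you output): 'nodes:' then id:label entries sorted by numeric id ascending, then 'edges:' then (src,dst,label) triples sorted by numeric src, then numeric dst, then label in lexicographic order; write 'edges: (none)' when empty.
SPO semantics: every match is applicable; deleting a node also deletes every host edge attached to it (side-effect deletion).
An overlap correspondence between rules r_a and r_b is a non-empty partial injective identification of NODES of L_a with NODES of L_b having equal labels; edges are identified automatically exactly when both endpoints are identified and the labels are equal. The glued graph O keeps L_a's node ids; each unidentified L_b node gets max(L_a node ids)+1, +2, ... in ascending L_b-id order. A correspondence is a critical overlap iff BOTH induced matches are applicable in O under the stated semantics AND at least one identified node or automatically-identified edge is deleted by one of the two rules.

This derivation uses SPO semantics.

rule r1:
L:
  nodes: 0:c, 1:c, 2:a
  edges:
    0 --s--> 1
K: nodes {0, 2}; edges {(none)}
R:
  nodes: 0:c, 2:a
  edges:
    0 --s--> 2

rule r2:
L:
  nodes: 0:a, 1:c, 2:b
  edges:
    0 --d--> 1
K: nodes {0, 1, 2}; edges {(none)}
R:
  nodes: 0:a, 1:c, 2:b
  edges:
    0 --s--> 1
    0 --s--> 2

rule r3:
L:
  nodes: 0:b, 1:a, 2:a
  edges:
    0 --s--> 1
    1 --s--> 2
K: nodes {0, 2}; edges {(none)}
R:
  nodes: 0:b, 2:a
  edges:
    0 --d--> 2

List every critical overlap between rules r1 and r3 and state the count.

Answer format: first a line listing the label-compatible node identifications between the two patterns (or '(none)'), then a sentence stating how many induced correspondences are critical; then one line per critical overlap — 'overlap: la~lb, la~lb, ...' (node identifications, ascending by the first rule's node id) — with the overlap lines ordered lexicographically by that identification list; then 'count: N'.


label-compatible node identifications between L(r1) and L(r3): 2~1, 2~2
1 of the induced correspondences is a critical overlap of r1 and r3.
overlap: 2~1
count: 1


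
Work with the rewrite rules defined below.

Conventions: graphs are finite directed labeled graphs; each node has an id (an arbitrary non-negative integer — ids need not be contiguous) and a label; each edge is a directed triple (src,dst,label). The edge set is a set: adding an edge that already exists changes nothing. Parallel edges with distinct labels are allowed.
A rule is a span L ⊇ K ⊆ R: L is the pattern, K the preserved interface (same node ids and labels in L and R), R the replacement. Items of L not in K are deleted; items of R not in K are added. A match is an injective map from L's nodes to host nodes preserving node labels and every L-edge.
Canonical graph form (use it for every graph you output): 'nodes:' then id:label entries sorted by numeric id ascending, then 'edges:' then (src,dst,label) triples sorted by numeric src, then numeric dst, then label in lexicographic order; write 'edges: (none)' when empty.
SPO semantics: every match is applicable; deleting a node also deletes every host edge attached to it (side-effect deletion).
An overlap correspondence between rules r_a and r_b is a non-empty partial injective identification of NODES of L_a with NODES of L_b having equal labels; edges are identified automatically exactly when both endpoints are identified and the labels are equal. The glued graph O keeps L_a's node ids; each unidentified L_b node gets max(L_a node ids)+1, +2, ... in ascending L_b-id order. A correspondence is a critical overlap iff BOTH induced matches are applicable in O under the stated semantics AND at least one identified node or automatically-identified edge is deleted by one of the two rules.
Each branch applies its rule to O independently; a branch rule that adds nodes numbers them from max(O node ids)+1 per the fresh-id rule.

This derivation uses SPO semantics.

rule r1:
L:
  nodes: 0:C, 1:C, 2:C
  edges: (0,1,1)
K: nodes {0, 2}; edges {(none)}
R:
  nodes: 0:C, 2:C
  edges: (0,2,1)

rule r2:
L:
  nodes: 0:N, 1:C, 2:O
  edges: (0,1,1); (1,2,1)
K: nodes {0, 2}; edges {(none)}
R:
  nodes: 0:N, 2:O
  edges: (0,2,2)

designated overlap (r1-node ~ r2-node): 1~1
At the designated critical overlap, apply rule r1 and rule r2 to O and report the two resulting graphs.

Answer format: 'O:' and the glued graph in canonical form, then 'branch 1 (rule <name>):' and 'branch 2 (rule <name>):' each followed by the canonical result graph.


O:
nodes: 0:C, 1:C, 2:C, 3:N, 4:O
edges: (0,1,1); (1,4,1); (3,1,1)
branch 1 (rule r1):
nodes: 0:C, 2:C, 3:N, 4:O
edges: (0,2,1)
branch 2 (rule r2):
nodes: 0:C, 2:C, 3:N, 4:O
edges: (3,4,2)


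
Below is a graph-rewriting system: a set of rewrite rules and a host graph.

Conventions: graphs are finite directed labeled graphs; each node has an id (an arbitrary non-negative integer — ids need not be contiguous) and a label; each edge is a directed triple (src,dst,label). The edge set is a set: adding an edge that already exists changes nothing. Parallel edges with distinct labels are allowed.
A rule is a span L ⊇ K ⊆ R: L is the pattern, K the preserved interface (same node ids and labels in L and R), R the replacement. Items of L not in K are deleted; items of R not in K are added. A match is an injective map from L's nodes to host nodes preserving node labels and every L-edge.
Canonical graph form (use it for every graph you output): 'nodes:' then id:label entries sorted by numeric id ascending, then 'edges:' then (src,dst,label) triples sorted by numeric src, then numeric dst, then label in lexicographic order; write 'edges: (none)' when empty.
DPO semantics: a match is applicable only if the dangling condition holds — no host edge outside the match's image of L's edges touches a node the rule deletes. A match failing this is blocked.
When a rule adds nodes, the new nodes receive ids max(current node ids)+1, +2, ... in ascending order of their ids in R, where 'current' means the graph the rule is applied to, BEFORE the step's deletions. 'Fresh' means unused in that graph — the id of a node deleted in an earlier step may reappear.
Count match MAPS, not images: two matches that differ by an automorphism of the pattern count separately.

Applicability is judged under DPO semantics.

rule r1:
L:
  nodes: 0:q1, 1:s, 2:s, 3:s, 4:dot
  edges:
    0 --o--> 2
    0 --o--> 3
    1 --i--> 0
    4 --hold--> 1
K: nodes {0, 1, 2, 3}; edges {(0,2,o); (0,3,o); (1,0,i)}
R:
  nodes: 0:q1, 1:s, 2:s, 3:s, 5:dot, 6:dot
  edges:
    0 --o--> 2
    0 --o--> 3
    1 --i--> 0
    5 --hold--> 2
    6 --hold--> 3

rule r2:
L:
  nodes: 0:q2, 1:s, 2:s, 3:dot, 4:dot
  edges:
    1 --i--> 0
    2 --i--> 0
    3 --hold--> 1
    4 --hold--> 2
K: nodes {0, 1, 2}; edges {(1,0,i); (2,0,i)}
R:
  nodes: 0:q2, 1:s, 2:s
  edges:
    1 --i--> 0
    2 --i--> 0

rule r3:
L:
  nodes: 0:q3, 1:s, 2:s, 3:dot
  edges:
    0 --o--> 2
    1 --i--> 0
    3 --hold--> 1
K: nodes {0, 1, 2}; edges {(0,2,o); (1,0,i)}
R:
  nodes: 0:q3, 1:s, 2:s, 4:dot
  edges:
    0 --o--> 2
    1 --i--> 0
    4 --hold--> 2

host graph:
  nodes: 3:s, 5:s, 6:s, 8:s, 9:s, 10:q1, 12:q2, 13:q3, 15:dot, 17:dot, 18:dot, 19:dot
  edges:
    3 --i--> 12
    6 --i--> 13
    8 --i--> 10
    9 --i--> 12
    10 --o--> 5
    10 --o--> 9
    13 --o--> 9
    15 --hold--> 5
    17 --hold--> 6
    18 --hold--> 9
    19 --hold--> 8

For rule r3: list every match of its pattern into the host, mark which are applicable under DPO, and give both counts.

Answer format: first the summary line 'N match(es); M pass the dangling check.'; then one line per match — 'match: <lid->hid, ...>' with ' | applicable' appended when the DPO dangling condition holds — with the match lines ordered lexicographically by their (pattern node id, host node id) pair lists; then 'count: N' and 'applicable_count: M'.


1 match(es); 1 pass the dangling check.
match: 0->13, 1->6, 2->9, 3->17 | applicable
count: 1
applicable_count: 1


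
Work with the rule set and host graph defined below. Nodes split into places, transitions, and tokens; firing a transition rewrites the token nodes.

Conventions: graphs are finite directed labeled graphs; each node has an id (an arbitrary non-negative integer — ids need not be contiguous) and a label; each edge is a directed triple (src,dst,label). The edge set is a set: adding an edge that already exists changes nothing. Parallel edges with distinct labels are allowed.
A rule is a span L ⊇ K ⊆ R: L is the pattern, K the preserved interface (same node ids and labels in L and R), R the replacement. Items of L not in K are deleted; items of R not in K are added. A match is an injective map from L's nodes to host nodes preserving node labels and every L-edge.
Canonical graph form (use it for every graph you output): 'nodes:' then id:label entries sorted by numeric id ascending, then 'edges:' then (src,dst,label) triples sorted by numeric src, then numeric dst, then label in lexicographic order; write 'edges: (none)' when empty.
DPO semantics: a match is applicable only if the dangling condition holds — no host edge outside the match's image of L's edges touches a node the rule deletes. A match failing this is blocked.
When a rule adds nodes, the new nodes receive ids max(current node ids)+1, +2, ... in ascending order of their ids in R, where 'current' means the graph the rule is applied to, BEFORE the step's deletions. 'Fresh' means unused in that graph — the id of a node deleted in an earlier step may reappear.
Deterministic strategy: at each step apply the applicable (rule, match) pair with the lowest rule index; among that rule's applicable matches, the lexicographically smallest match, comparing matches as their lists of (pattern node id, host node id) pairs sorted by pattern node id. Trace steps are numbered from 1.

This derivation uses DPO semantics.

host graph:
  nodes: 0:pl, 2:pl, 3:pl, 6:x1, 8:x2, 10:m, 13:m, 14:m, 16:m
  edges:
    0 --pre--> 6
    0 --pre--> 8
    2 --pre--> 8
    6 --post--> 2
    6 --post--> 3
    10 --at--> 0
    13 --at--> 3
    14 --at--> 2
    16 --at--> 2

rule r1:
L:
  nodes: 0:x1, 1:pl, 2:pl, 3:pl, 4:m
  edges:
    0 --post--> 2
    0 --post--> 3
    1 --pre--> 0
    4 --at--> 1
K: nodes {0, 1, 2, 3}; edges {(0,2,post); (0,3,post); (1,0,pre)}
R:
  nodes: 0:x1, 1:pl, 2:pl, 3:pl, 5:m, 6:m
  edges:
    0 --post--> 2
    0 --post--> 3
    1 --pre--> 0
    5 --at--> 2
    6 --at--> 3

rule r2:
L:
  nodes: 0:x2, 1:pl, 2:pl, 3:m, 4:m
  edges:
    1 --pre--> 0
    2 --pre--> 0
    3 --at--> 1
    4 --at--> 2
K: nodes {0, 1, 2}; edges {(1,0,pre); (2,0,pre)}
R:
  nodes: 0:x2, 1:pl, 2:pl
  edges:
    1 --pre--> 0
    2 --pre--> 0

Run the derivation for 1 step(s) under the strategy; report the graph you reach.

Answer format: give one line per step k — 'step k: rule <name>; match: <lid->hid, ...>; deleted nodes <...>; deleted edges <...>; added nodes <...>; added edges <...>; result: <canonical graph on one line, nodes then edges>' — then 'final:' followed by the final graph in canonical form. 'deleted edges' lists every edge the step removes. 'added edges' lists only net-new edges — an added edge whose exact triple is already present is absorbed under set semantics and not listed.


step 1: rule r1; match: 0->6, 1->0, 2->2, 3->3, 4->10; deleted nodes 10; deleted edges (10,0,at); added nodes 17, 18; added edges (17,2,at); (18,3,at); result: nodes: 0:pl, 2:pl, 3:pl, 6:x1, 8:x2, 13:m, 14:m, 16:m, 17:m, 18:m edges: (0,6,pre); (0,8,pre); (2,8,pre); (6,2,post); (6,3,post); (13,3,at); (14,2,at); (16,2,at); (17,2,at); (18,3,at)
final:
nodes: 0:pl, 2:pl, 3:pl, 6:x1, 8:x2, 13:m, 14:m, 16:m, 17:m, 18:m
edges: (0,6,pre); (0,8,pre); (2,8,pre); (6,2,post); (6,3,post); (13,3,at); (14,2,at); (16,2,at); (17,2,at); (18,3,at)


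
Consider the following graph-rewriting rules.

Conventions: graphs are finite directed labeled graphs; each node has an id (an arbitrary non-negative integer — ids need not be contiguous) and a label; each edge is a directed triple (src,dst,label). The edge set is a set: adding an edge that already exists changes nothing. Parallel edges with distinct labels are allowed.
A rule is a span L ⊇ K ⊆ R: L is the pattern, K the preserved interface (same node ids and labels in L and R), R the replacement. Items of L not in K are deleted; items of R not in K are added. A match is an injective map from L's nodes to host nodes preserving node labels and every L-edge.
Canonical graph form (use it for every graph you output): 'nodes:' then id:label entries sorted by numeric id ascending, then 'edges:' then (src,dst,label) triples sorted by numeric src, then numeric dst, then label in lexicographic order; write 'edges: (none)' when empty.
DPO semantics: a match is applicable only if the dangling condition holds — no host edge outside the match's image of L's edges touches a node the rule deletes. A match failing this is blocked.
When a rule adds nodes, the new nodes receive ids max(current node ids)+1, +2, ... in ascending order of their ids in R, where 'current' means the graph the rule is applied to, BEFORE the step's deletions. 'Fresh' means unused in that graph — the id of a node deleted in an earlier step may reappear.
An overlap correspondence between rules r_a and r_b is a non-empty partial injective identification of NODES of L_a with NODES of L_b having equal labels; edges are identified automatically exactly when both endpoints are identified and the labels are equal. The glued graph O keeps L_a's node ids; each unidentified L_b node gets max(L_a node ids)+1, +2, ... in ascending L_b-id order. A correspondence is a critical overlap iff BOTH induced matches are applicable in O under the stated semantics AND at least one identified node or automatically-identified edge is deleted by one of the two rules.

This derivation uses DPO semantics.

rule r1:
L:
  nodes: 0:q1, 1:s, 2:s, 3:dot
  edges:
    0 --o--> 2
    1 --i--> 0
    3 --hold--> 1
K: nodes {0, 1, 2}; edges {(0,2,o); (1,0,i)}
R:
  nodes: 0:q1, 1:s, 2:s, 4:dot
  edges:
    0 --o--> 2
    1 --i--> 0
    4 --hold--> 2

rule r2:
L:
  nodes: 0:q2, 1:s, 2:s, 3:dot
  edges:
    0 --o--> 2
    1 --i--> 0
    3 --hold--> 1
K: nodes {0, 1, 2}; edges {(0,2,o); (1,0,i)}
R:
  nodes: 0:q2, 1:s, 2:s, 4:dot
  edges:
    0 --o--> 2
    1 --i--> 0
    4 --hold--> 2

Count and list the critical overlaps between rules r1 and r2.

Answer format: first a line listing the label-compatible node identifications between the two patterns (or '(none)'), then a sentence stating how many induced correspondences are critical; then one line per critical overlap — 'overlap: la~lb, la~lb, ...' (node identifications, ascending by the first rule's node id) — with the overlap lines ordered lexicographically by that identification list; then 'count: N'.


label-compatible node identifications between L(r1) and L(r2): 1~1, 1~2, 2~1, 2~2, 3~3
2 of the induced correspondences are critical overlaps of r1 and r2.
overlap: 1~1, 2~2, 3~3
overlap: 1~1, 3~3
count: 2


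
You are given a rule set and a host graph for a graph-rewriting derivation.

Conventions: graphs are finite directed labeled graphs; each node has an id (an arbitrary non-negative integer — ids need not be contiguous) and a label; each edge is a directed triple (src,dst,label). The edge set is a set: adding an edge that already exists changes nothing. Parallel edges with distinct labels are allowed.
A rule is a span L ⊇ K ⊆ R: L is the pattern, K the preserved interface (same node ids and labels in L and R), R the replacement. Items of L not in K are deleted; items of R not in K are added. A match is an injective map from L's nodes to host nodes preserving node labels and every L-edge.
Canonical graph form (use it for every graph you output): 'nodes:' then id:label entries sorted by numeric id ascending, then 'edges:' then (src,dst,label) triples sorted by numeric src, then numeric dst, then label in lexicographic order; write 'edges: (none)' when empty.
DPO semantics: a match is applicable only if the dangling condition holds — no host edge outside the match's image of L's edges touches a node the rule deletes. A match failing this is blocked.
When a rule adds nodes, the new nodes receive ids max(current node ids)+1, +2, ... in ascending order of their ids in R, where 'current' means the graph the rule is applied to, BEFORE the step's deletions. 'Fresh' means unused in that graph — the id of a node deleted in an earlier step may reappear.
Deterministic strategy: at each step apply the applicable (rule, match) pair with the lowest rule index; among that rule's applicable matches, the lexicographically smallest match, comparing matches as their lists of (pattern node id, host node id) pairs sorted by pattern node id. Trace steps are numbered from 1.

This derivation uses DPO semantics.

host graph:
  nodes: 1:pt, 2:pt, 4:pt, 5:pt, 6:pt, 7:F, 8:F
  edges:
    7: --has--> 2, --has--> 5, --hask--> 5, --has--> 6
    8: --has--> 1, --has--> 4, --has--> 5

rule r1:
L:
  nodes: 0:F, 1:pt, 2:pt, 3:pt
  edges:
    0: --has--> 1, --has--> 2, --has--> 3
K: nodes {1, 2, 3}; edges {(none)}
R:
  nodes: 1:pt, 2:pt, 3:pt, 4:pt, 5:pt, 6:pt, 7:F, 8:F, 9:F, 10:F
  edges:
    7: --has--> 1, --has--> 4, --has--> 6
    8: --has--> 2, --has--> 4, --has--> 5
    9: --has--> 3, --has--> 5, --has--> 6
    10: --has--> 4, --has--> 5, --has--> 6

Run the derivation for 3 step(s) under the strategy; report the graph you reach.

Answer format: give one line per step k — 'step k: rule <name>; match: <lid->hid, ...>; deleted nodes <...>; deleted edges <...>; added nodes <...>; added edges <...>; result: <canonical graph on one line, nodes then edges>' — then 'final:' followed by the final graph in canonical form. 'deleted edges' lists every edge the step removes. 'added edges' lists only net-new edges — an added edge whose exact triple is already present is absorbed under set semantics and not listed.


step 1: rule r1; match: 0->8, 1->1, 2->4, 3->5; deleted nodes 8; deleted edges (8,1,has); (8,4,has); (8,5,has); added nodes 9, 10, 11, 12, 13, 14, 15; added edges (12,1,has); (12,9,has); (12,11,has); (13,4,has); (13,9,has); (13,10,has); (14,5,has); (14,10,has); (14,11,has); (15,9,has); (15,10,has); (15,11,has); result: nodes: 1:pt, 2:pt, 4:pt, 5:pt, 6:pt, 7:F, 9:pt, 10:pt, 11:pt, 12:F, 13:F, 14:F, 15:F edges: (7,2,has); (7,5,has); (7,5,hask); (7,6,has); (12,1,has); (12,9,has); (12,11,has); (13,4,has); (13,9,has); (13,10,has); (14,5,has); (14,10,has); (14,11,has); (15,9,has); (15,10,has); (15,11,has)
step 2: rule r1; match: 0->12, 1->1, 2->9, 3->11; deleted nodes 12; deleted edges (12,1,has); (12,9,has); (12,11,has); added nodes 16, 17, 18, 19, 20, 21, 22; added edges (19,1,has); (19,16,has); (19,18,has); (20,9,has); (20,16,has); (20,17,has); (21,11,has); (21,17,has); (21,18,has); (22,16,has); (22,17,has); (22,18,has); result: nodes: 1:pt, 2:pt, 4:pt, 5:pt, 6:pt, 7:F, 9:pt, 10:pt, 11:pt, 13:F, 14:F, 15:F, 16:pt, 17:pt, 18:pt, 19:F, 20:F, 21:F, 22:F edges: (7,2,has); (7,5,has); (7,5,hask); (7,6,has); (13,4,has); (13,9,has); (13,10,has); (14,5,has); (14,10,has); (14,11,has); (15,9,has); (15,10,has); (15,11,has); (19,1,has); (19,16,has); (19,18,has); (20,9,has); (20,16,has); (20,17,has); (21,11,has); (21,17,has); (21,18,has); (22,16,has); (22,17,has); (22,18,has)
step 3: rule r1; match: 0->13, 1->4, 2->9, 3->10; deleted nodes 13; deleted edges (13,4,has); (13,9,has); (13,10,has); added nodes 23, 24, 25, 26, 27, 28, 29; added edges (26,4,has); (26,23,has); (26,25,has); (27,9,has); (27,23,has); (27,24,has); (28,10,has); (28,24,has); (28,25,has); (29,23,has); (29,24,has); (29,25,has); result: nodes: 1:pt, 2:pt, 4:pt, 5:pt, 6:pt, 7:F, 9:pt, 10:pt, 11:pt, 14:F, 15:F, 16:pt, 17:pt, 18:pt, 19:F, 20:F, 21:F, 22:F, 23:pt, 24:pt, 25:pt, 26:F, 27:F, 28:F, 29:F edges: (7,2,has); (7,5,has); (7,5,hask); (7,6,has); (14,5,has); (14,10,has); (14,11,has); (15,9,has); (15,10,has); (15,11,has); (19,1,has); (19,16,has); (19,18,has); (20,9,has); (20,16,has); (20,17,has); (21,11,has); (21,17,has); (21,18,has); (22,16,has); (22,17,has); (22,18,has); (26,4,has); (26,23,has); (26,25,has); (27,9,has); (27,23,has); (27,24,has); (28,10,has); (28,24,has); (28,25,has); (29,23,has); (29,24,has); (29,25,has)
final:
nodes: 1:pt, 2:pt, 4:pt, 5:pt, 6:pt, 7:F, 9:pt, 10:pt, 11:pt, 14:F, 15:F, 16:pt, 17:pt, 18:pt, 19:F, 20:F, 21:F, 22:F, 23:pt, 24:pt, 25:pt, 26:F, 27:F, 28:F, 29:F
edges: (7,2,has); (7,5,has); (7,5,hask); (7,6,has); (14,5,has); (14,10,has); (14,11,has); (15,9,has); (15,10,has); (15,11,has); (19,1,has); (19,16,has); (19,18,has); (20,9,has); (20,16,has); (20,17,has); (21,11,has); (21,17,has); (21,18,has); (22,16,has); (22,17,has); (22,18,has); (26,4,has); (26,23,has); (26,25,has); (27,9,has); (27,23,has); (27,24,has); (28,10,has); (28,24,has); (28,25,has); (29,23,has); (29,24,has); (29,25,has)


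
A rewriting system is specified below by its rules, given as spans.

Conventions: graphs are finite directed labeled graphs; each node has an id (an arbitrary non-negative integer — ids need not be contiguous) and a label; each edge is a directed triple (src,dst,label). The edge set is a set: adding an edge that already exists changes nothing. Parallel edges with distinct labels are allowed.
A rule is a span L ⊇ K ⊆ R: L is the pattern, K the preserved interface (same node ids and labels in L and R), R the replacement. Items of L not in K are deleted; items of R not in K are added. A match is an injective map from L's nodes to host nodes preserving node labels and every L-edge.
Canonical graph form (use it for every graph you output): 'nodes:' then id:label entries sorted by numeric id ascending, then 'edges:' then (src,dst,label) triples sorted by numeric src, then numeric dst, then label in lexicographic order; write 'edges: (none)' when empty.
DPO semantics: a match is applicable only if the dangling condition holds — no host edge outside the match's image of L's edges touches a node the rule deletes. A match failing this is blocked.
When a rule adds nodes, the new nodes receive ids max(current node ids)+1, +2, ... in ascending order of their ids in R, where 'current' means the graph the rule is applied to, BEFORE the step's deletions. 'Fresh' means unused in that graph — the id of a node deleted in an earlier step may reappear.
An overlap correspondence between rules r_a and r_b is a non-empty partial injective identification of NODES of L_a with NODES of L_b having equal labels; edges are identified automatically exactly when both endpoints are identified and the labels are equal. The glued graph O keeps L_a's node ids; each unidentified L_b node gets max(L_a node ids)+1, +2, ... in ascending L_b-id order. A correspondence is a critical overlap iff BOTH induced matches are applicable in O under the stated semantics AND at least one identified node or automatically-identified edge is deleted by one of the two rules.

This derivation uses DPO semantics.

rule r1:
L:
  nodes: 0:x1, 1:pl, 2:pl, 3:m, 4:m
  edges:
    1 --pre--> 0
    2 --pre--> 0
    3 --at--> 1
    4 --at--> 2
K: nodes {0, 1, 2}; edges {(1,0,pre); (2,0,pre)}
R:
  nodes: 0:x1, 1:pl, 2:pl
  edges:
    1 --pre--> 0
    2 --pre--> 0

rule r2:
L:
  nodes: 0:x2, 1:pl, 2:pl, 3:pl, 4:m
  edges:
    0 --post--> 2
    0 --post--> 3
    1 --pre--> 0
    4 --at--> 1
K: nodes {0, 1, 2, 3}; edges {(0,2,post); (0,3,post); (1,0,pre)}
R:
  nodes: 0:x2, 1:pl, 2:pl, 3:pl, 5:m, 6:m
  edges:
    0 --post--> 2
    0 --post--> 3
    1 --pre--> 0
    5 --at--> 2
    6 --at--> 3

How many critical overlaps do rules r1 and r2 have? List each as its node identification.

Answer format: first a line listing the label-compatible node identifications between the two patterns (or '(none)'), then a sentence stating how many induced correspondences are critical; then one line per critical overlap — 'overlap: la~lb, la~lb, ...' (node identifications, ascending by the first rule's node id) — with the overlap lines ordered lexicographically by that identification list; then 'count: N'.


label-compatible node identifications between L(r1) and L(r2): 1~1, 1~2, 1~3, 2~1, 2~2, 2~3, 3~4, 4~4
6 of the induced correspondences are critical overlaps of r1 and r2.
overlap: 1~1, 2~2, 3~4
overlap: 1~1, 2~3, 3~4
overlap: 1~1, 3~4
overlap: 1~2, 2~1, 4~4
overlap: 1~3, 2~1, 4~4
overlap: 2~1, 4~4
count: 6


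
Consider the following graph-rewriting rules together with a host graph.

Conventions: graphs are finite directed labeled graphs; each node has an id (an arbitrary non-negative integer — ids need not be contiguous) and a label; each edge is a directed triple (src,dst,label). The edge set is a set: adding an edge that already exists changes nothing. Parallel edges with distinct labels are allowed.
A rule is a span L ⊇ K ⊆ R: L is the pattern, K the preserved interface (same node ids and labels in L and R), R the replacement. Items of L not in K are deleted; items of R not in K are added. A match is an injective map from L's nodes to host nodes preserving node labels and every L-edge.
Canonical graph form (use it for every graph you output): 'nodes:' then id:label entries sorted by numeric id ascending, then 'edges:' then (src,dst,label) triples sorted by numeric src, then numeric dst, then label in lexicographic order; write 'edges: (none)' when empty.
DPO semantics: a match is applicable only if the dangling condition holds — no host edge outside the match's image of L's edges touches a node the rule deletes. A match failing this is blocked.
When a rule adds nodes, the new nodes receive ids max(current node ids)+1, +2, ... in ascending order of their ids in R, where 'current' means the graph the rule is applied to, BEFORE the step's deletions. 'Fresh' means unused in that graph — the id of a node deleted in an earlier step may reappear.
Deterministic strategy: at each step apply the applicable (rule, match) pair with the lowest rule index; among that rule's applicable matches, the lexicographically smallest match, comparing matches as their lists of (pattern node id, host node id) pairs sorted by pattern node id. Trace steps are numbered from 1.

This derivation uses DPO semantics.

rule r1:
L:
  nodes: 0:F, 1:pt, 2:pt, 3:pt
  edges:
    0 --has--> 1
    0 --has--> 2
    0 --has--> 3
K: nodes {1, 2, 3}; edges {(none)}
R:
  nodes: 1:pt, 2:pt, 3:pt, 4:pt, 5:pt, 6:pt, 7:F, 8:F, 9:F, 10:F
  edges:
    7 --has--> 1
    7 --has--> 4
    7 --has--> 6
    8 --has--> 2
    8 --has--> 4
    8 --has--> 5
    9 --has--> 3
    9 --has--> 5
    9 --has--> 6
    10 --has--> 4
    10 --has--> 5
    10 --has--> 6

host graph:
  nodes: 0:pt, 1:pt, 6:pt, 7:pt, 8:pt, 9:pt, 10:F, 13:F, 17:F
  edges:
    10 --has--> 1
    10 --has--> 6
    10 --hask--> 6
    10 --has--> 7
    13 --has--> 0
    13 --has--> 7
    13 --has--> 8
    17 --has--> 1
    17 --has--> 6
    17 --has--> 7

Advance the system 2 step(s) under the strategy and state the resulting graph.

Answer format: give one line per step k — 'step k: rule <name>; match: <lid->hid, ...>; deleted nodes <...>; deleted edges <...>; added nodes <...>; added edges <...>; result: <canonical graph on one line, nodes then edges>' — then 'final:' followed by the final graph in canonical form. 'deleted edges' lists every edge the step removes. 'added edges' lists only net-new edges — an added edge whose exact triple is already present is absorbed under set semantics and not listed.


step 1: rule r1; match: 0->13, 1->0, 2->7, 3->8; deleted nodes 13; deleted edges (13,0,has); (13,7,has); (13,8,has); added nodes 18, 19, 20, 21, 22, 23, 24; added edges (21,0,has); (21,18,has); (21,20,has); (22,7,has); (22,18,has); (22,19,has); (23,8,has); (23,19,has); (23,20,has); (24,18,has); (24,19,has); (24,20,has); result: nodes: 0:pt, 1:pt, 6:pt, 7:pt, 8:pt, 9:pt, 10:F, 17:F, 18:pt, 19:pt, 20:pt, 21:F, 22:F, 23:F, 24:F edges: (10,1,has); (10,6,has); (10,6,hask); (10,7,has); (17,1,has); (17,6,has); (17,7,has); (21,0,has); (21,18,has); (21,20,has); (22,7,has); (22,18,has); (22,19,has); (23,8,has); (23,19,has); (23,20,has); (24,18,has); (24,19,has); (24,20,has)
step 2: rule r1; match: 0->17, 1->1, 2->6, 3->7; deleted nodes 17; deleted edges (17,1,has); (17,6,has); (17,7,has); added nodes 25, 26, 27, 28, 29, 30, 31; added edges (28,1,has); (28,25,has); (28,27,has); (29,6,has); (29,25,has); (29,26,has); (30,7,has); (30,26,has); (30,27,has); (31,25,has); (31,26,has); (31,27,has); result: nodes: 0:pt, 1:pt, 6:pt, 7:pt, 8:pt, 9:pt, 10:F, 18:pt, 19:pt, 20:pt, 21:F, 22:F, 23:F, 24:F, 25:pt, 26:pt, 27:pt, 28:F, 29:F, 30:F, 31:F edges: (10,1,has); (10,6,has); (10,6,hask); (10,7,has); (21,0,has); (21,18,has); (21,20,has); (22,7,has); (22,18,has); (22,19,has); (23,8,has); (23,19,has); (23,20,has); (24,18,has); (24,19,has); (24,20,has); (28,1,has); (28,25,has); (28,27,has); (29,6,has); (29,25,has); (29,26,has); (30,7,has); (30,26,has); (30,27,has); (31,25,has); (31,26,has); (31,27,has)
final:
nodes: 0:pt, 1:pt, 6:pt, 7:pt, 8:pt, 9:pt, 10:F, 18:pt, 19:pt, 20:pt, 21:F, 22:F, 23:F, 24:F, 25:pt, 26:pt, 27:pt, 28:F, 29:F, 30:F, 31:F
edges: (10,1,has); (10,6,has); (10,6,hask); (10,7,has); (21,0,has); (21,18,has); (21,20,has); (22,7,has); (22,18,has); (22,19,has); (23,8,has); (23,19,has); (23,20,has); (24,18,has); (24,19,has); (24,20,has); (28,1,has); (28,25,has); (28,27,has); (29,6,has); (29,25,has); (29,26,has); (30,7,has); (30,26,has); (30,27,has); (31,25,has); (31,26,has); (31,27,has)
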